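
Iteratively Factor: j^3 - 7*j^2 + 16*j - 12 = (j - 2)*(j^2 - 5*j + 6) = (j - 3)*(j - 2)*(j - 2)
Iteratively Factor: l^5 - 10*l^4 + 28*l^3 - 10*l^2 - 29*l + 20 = (l - 4)*(l^4 - 6*l^3 + 4*l^2 + 6*l - 5) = (l - 4)*(l + 1)*(l^3 - 7*l^2 + 11*l - 5) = (l - 5)*(l - 4)*(l + 1)*(l^2 - 2*l + 1) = (l - 5)*(l - 4)*(l - 1)*(l + 1)*(l - 1)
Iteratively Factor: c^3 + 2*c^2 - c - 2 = (c + 2)*(c^2 - 1) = (c + 1)*(c + 2)*(c - 1)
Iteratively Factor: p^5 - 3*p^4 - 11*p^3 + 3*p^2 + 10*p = (p + 1)*(p^4 - 4*p^3 - 7*p^2 + 10*p) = (p - 5)*(p + 1)*(p^3 + p^2 - 2*p) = (p - 5)*(p + 1)*(p + 2)*(p^2 - p) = p*(p - 5)*(p + 1)*(p + 2)*(p - 1)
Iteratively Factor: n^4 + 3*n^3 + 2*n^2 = (n + 1)*(n^3 + 2*n^2) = (n + 1)*(n + 2)*(n^2) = n*(n + 1)*(n + 2)*(n)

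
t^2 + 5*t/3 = t*(t + 5/3)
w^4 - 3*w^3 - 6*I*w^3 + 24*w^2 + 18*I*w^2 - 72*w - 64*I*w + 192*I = (w - 3)*(w - 8*I)*(w - 2*I)*(w + 4*I)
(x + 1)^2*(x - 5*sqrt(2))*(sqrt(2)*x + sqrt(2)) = sqrt(2)*x^4 - 10*x^3 + 3*sqrt(2)*x^3 - 30*x^2 + 3*sqrt(2)*x^2 - 30*x + sqrt(2)*x - 10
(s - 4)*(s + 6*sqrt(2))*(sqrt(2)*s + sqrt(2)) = sqrt(2)*s^3 - 3*sqrt(2)*s^2 + 12*s^2 - 36*s - 4*sqrt(2)*s - 48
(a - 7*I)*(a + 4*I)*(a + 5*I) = a^3 + 2*I*a^2 + 43*a + 140*I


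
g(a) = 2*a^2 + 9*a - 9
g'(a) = 4*a + 9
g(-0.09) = -9.79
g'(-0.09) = 8.64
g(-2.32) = -19.12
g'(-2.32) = -0.28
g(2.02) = 17.34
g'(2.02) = 17.08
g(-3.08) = -17.75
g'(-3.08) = -3.32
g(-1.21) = -16.96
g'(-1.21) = 4.16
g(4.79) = 80.00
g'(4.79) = 28.16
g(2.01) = 17.17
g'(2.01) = 17.04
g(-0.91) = -15.53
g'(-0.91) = 5.36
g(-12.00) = 171.00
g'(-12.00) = -39.00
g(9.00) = 234.00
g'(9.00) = 45.00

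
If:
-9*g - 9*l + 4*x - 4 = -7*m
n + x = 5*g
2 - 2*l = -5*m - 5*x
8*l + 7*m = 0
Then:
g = -379*x/486 - 227/243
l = 35*x/54 + 7/27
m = -20*x/27 - 8/27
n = -2381*x/486 - 1135/243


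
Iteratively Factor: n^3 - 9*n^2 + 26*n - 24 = (n - 2)*(n^2 - 7*n + 12) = (n - 3)*(n - 2)*(n - 4)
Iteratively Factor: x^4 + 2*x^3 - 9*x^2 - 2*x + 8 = (x - 1)*(x^3 + 3*x^2 - 6*x - 8) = (x - 1)*(x + 4)*(x^2 - x - 2) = (x - 2)*(x - 1)*(x + 4)*(x + 1)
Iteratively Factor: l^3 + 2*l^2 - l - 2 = (l + 1)*(l^2 + l - 2) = (l + 1)*(l + 2)*(l - 1)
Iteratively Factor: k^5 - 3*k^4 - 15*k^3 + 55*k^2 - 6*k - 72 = (k - 2)*(k^4 - k^3 - 17*k^2 + 21*k + 36) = (k - 3)*(k - 2)*(k^3 + 2*k^2 - 11*k - 12) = (k - 3)^2*(k - 2)*(k^2 + 5*k + 4) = (k - 3)^2*(k - 2)*(k + 1)*(k + 4)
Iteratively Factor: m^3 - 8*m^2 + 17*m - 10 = (m - 2)*(m^2 - 6*m + 5) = (m - 2)*(m - 1)*(m - 5)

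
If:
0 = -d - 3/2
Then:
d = -3/2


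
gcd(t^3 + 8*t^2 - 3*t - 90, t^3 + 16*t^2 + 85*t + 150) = t^2 + 11*t + 30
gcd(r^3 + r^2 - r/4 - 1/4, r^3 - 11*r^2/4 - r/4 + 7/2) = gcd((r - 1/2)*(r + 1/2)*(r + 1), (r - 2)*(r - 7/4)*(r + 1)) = r + 1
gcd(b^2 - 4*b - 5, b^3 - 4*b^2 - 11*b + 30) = b - 5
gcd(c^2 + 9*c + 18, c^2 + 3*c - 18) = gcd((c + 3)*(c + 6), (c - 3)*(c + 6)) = c + 6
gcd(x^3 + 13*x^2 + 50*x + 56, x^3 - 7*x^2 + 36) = x + 2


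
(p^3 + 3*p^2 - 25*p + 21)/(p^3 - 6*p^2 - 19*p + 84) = (p^2 + 6*p - 7)/(p^2 - 3*p - 28)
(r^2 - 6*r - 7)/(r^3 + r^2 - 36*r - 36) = (r - 7)/(r^2 - 36)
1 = 1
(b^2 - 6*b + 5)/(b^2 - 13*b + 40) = (b - 1)/(b - 8)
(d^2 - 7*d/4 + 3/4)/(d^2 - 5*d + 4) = (d - 3/4)/(d - 4)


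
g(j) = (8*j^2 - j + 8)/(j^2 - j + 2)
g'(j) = (1 - 2*j)*(8*j^2 - j + 8)/(j^2 - j + 2)^2 + (16*j - 1)/(j^2 - j + 2)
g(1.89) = 9.42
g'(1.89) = 0.83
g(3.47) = 9.54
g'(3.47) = -0.20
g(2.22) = 9.60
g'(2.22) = 0.32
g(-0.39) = 3.78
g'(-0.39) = -0.20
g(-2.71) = 5.76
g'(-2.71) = -0.61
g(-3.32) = 6.09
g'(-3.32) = -0.47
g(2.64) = 9.66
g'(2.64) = -0.01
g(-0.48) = 3.81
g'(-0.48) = -0.45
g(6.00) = 9.06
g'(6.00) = -0.15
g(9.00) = 8.74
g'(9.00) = -0.08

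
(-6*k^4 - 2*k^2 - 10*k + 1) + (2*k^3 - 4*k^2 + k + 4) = -6*k^4 + 2*k^3 - 6*k^2 - 9*k + 5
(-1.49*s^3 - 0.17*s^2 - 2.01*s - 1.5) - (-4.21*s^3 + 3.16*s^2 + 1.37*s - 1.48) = 2.72*s^3 - 3.33*s^2 - 3.38*s - 0.02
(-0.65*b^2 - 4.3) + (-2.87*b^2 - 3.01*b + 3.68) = -3.52*b^2 - 3.01*b - 0.62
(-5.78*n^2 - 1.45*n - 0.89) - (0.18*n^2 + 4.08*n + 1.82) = -5.96*n^2 - 5.53*n - 2.71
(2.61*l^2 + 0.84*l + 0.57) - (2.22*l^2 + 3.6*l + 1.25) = 0.39*l^2 - 2.76*l - 0.68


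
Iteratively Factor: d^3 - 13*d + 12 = (d - 1)*(d^2 + d - 12) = (d - 3)*(d - 1)*(d + 4)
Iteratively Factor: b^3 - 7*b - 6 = (b - 3)*(b^2 + 3*b + 2) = (b - 3)*(b + 1)*(b + 2)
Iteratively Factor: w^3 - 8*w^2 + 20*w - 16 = (w - 2)*(w^2 - 6*w + 8) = (w - 2)^2*(w - 4)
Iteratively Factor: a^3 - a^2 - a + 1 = (a - 1)*(a^2 - 1) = (a - 1)*(a + 1)*(a - 1)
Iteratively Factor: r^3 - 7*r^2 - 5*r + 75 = (r - 5)*(r^2 - 2*r - 15) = (r - 5)^2*(r + 3)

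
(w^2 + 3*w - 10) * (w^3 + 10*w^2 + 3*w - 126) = w^5 + 13*w^4 + 23*w^3 - 217*w^2 - 408*w + 1260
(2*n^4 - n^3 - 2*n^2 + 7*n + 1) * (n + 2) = 2*n^5 + 3*n^4 - 4*n^3 + 3*n^2 + 15*n + 2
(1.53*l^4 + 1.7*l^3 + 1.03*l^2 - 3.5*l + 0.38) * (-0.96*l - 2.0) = -1.4688*l^5 - 4.692*l^4 - 4.3888*l^3 + 1.3*l^2 + 6.6352*l - 0.76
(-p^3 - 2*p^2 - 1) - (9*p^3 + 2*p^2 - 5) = -10*p^3 - 4*p^2 + 4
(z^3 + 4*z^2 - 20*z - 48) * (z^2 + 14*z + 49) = z^5 + 18*z^4 + 85*z^3 - 132*z^2 - 1652*z - 2352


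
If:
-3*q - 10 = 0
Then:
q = -10/3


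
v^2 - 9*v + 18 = (v - 6)*(v - 3)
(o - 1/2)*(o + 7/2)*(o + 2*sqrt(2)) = o^3 + 2*sqrt(2)*o^2 + 3*o^2 - 7*o/4 + 6*sqrt(2)*o - 7*sqrt(2)/2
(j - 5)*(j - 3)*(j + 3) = j^3 - 5*j^2 - 9*j + 45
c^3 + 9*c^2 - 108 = (c - 3)*(c + 6)^2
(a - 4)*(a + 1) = a^2 - 3*a - 4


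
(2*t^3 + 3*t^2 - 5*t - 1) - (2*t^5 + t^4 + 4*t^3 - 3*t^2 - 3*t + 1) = -2*t^5 - t^4 - 2*t^3 + 6*t^2 - 2*t - 2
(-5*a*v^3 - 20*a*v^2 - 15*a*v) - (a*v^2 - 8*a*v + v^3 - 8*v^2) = -5*a*v^3 - 21*a*v^2 - 7*a*v - v^3 + 8*v^2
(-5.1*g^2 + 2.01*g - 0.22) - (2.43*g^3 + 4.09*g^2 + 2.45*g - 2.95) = -2.43*g^3 - 9.19*g^2 - 0.44*g + 2.73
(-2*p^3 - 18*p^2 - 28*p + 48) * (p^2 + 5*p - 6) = -2*p^5 - 28*p^4 - 106*p^3 + 16*p^2 + 408*p - 288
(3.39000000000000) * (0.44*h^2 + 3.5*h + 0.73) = 1.4916*h^2 + 11.865*h + 2.4747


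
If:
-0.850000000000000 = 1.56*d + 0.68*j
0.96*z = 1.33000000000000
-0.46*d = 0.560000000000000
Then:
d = -1.22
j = 1.54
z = 1.39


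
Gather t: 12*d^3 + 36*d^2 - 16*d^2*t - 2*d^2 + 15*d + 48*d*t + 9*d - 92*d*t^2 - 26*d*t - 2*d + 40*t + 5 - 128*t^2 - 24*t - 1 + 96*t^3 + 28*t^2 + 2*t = 12*d^3 + 34*d^2 + 22*d + 96*t^3 + t^2*(-92*d - 100) + t*(-16*d^2 + 22*d + 18) + 4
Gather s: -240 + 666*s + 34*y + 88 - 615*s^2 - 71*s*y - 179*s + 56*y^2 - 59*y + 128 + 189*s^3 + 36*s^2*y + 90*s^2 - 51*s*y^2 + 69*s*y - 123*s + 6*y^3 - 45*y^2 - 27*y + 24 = 189*s^3 + s^2*(36*y - 525) + s*(-51*y^2 - 2*y + 364) + 6*y^3 + 11*y^2 - 52*y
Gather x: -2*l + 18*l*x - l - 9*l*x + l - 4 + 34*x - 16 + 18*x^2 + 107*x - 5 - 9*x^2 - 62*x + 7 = -2*l + 9*x^2 + x*(9*l + 79) - 18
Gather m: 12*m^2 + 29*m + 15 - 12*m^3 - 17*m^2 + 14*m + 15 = -12*m^3 - 5*m^2 + 43*m + 30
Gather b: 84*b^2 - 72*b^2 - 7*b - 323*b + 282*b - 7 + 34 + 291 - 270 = 12*b^2 - 48*b + 48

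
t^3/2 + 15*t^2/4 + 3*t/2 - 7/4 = (t/2 + 1/2)*(t - 1/2)*(t + 7)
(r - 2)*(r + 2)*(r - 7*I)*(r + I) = r^4 - 6*I*r^3 + 3*r^2 + 24*I*r - 28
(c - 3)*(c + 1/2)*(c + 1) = c^3 - 3*c^2/2 - 4*c - 3/2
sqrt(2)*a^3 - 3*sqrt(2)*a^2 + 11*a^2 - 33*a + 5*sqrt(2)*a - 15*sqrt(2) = (a - 3)*(a + 5*sqrt(2))*(sqrt(2)*a + 1)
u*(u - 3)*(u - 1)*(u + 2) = u^4 - 2*u^3 - 5*u^2 + 6*u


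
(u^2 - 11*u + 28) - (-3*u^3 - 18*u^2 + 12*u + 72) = 3*u^3 + 19*u^2 - 23*u - 44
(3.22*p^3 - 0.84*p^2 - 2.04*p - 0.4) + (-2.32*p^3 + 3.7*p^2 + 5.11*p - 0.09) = 0.9*p^3 + 2.86*p^2 + 3.07*p - 0.49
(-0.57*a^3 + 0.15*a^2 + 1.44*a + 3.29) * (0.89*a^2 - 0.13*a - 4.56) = -0.5073*a^5 + 0.2076*a^4 + 3.8613*a^3 + 2.0569*a^2 - 6.9941*a - 15.0024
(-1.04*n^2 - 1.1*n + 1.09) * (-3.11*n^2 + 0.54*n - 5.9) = 3.2344*n^4 + 2.8594*n^3 + 2.1521*n^2 + 7.0786*n - 6.431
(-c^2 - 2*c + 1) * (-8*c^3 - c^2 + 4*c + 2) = 8*c^5 + 17*c^4 - 10*c^3 - 11*c^2 + 2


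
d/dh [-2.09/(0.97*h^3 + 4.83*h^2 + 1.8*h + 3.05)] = (6.0819*h^2 + 20.1894*h + 3.762)/(0.97*h^3 + 4.83*h^2 + 1.8*h + 3.05)^2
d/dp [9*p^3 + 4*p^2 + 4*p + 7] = 27*p^2 + 8*p + 4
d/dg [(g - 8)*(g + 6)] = 2*g - 2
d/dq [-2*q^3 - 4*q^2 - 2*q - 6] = -6*q^2 - 8*q - 2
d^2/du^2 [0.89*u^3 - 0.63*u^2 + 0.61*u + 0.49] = 5.34*u - 1.26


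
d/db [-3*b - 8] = -3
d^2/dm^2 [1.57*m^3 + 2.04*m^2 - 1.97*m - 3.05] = 9.42*m + 4.08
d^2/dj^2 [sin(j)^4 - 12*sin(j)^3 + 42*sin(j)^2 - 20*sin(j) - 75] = -16*sin(j)^4 + 108*sin(j)^3 - 156*sin(j)^2 - 52*sin(j) + 84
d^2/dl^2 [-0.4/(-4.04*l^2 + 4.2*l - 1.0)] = (-13.05728*l^2 + 13.5744*l + 0.4*(8.08*l - 4.2)*(16.16*l - 8.4) - 3.232)/(4.04*l^2 - 4.2*l + 1.0)^3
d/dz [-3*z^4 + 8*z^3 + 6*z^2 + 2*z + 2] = -12*z^3 + 24*z^2 + 12*z + 2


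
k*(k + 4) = k^2 + 4*k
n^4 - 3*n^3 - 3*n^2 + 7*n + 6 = (n - 3)*(n - 2)*(n + 1)^2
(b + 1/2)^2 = b^2 + b + 1/4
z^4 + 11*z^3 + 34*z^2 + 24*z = z*(z + 1)*(z + 4)*(z + 6)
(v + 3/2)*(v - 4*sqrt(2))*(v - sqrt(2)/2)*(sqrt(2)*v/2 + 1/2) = sqrt(2)*v^4/2 - 4*v^3 + 3*sqrt(2)*v^3/4 - 6*v^2 - sqrt(2)*v^2/4 - 3*sqrt(2)*v/8 + 2*v + 3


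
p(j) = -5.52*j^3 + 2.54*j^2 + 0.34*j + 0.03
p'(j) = -16.56*j^2 + 5.08*j + 0.34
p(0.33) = 0.22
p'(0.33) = 0.21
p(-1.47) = 22.55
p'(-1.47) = -42.91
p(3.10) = -138.95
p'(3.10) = -143.05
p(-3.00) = 170.91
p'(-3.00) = -163.94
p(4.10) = -336.32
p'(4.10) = -257.21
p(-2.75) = 133.10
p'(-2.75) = -138.86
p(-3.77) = 330.63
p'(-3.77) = -254.18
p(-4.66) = 612.20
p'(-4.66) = -382.94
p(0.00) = 0.03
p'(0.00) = 0.34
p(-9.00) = 4226.79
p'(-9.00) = -1386.74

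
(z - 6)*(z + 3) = z^2 - 3*z - 18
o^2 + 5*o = o*(o + 5)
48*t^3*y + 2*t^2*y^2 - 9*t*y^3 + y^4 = y*(-8*t + y)*(-3*t + y)*(2*t + y)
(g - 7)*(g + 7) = g^2 - 49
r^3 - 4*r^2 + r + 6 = (r - 3)*(r - 2)*(r + 1)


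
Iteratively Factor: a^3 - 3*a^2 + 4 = (a - 2)*(a^2 - a - 2) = (a - 2)*(a + 1)*(a - 2)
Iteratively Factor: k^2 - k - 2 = (k + 1)*(k - 2)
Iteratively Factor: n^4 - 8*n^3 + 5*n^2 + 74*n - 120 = (n - 4)*(n^3 - 4*n^2 - 11*n + 30) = (n - 4)*(n - 2)*(n^2 - 2*n - 15) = (n - 4)*(n - 2)*(n + 3)*(n - 5)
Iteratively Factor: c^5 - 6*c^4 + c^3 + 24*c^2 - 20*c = (c + 2)*(c^4 - 8*c^3 + 17*c^2 - 10*c) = c*(c + 2)*(c^3 - 8*c^2 + 17*c - 10) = c*(c - 2)*(c + 2)*(c^2 - 6*c + 5) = c*(c - 2)*(c - 1)*(c + 2)*(c - 5)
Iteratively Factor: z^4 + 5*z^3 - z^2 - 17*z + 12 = (z + 4)*(z^3 + z^2 - 5*z + 3) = (z - 1)*(z + 4)*(z^2 + 2*z - 3) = (z - 1)^2*(z + 4)*(z + 3)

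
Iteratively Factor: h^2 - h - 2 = (h + 1)*(h - 2)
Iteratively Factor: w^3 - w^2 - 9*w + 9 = (w - 1)*(w^2 - 9) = (w - 1)*(w + 3)*(w - 3)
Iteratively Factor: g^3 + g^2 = (g)*(g^2 + g) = g^2*(g + 1)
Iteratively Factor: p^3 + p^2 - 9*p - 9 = (p + 1)*(p^2 - 9) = (p + 1)*(p + 3)*(p - 3)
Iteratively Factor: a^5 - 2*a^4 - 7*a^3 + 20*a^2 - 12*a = (a - 1)*(a^4 - a^3 - 8*a^2 + 12*a) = (a - 1)*(a + 3)*(a^3 - 4*a^2 + 4*a) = (a - 2)*(a - 1)*(a + 3)*(a^2 - 2*a) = (a - 2)^2*(a - 1)*(a + 3)*(a)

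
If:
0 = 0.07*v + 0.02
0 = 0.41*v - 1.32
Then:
No Solution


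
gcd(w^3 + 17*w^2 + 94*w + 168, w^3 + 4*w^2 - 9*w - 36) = w + 4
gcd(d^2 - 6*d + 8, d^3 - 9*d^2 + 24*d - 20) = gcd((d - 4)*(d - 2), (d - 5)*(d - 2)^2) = d - 2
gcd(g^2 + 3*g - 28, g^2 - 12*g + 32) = g - 4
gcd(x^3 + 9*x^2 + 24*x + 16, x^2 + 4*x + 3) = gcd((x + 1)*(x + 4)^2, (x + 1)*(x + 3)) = x + 1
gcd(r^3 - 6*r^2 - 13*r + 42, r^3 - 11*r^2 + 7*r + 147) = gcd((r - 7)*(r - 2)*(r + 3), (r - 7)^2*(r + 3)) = r^2 - 4*r - 21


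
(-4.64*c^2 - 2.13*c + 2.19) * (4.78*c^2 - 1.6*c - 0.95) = -22.1792*c^4 - 2.7574*c^3 + 18.2842*c^2 - 1.4805*c - 2.0805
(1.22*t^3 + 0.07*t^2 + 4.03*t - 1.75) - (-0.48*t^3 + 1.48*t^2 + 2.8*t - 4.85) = 1.7*t^3 - 1.41*t^2 + 1.23*t + 3.1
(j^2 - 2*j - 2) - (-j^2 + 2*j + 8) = 2*j^2 - 4*j - 10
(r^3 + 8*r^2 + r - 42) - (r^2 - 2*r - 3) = r^3 + 7*r^2 + 3*r - 39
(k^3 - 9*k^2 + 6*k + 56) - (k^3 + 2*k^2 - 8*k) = -11*k^2 + 14*k + 56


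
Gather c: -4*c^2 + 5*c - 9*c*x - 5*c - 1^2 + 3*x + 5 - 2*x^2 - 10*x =-4*c^2 - 9*c*x - 2*x^2 - 7*x + 4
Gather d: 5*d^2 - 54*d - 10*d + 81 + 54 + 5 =5*d^2 - 64*d + 140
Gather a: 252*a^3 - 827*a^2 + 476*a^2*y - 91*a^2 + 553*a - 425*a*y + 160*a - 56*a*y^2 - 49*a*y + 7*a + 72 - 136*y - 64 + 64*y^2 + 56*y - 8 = 252*a^3 + a^2*(476*y - 918) + a*(-56*y^2 - 474*y + 720) + 64*y^2 - 80*y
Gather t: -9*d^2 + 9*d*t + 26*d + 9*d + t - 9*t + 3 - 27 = -9*d^2 + 35*d + t*(9*d - 8) - 24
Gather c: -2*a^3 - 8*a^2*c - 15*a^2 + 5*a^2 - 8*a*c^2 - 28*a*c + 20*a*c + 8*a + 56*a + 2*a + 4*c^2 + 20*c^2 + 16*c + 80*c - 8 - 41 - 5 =-2*a^3 - 10*a^2 + 66*a + c^2*(24 - 8*a) + c*(-8*a^2 - 8*a + 96) - 54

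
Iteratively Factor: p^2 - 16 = (p - 4)*(p + 4)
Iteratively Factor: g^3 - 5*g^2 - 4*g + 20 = (g - 5)*(g^2 - 4) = (g - 5)*(g - 2)*(g + 2)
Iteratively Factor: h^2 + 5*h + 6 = (h + 2)*(h + 3)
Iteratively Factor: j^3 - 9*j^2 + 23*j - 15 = (j - 3)*(j^2 - 6*j + 5) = (j - 5)*(j - 3)*(j - 1)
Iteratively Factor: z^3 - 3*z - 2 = (z + 1)*(z^2 - z - 2) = (z - 2)*(z + 1)*(z + 1)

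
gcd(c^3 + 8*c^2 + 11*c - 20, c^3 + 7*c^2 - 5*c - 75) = c + 5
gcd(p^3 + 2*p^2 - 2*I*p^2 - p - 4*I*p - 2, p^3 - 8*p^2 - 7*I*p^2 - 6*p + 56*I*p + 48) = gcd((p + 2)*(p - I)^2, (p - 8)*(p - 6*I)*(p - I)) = p - I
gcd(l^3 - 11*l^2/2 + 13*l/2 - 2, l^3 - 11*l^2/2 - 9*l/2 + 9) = l - 1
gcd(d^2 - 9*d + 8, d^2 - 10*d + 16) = d - 8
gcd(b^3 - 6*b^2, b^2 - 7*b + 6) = b - 6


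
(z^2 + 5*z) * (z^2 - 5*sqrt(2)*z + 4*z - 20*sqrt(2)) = z^4 - 5*sqrt(2)*z^3 + 9*z^3 - 45*sqrt(2)*z^2 + 20*z^2 - 100*sqrt(2)*z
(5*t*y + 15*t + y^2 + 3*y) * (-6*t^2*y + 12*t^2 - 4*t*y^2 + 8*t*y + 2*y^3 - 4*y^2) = -30*t^3*y^2 - 30*t^3*y + 180*t^3 - 26*t^2*y^3 - 26*t^2*y^2 + 156*t^2*y + 6*t*y^4 + 6*t*y^3 - 36*t*y^2 + 2*y^5 + 2*y^4 - 12*y^3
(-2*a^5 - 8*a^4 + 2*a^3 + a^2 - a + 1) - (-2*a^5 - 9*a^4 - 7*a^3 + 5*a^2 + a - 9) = a^4 + 9*a^3 - 4*a^2 - 2*a + 10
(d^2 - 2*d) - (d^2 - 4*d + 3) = 2*d - 3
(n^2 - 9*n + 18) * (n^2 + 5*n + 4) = n^4 - 4*n^3 - 23*n^2 + 54*n + 72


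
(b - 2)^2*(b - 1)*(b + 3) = b^4 - 2*b^3 - 7*b^2 + 20*b - 12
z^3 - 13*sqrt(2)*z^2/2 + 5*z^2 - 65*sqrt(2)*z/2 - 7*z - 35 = (z + 5)*(z - 7*sqrt(2))*(z + sqrt(2)/2)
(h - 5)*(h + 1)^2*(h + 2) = h^4 - h^3 - 15*h^2 - 23*h - 10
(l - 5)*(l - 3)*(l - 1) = l^3 - 9*l^2 + 23*l - 15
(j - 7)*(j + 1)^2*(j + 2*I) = j^4 - 5*j^3 + 2*I*j^3 - 13*j^2 - 10*I*j^2 - 7*j - 26*I*j - 14*I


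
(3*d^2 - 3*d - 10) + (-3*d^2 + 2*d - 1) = -d - 11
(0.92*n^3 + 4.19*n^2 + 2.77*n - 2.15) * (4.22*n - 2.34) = 3.8824*n^4 + 15.529*n^3 + 1.8848*n^2 - 15.5548*n + 5.031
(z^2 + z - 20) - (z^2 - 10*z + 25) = 11*z - 45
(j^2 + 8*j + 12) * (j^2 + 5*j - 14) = j^4 + 13*j^3 + 38*j^2 - 52*j - 168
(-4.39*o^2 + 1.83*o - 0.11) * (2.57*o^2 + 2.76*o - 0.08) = -11.2823*o^4 - 7.4133*o^3 + 5.1193*o^2 - 0.45*o + 0.0088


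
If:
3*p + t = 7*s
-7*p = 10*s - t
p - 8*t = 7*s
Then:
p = 0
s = 0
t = 0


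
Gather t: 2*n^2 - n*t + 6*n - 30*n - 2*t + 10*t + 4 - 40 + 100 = 2*n^2 - 24*n + t*(8 - n) + 64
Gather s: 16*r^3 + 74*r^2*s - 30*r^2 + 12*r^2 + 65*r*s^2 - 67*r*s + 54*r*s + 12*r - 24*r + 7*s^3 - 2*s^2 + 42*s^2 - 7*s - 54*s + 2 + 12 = 16*r^3 - 18*r^2 - 12*r + 7*s^3 + s^2*(65*r + 40) + s*(74*r^2 - 13*r - 61) + 14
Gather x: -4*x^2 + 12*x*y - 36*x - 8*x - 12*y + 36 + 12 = -4*x^2 + x*(12*y - 44) - 12*y + 48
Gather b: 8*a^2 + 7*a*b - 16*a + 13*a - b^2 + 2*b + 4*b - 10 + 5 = 8*a^2 - 3*a - b^2 + b*(7*a + 6) - 5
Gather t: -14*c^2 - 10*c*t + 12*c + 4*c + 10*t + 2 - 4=-14*c^2 + 16*c + t*(10 - 10*c) - 2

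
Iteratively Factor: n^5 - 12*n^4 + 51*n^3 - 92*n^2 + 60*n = (n - 2)*(n^4 - 10*n^3 + 31*n^2 - 30*n) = (n - 3)*(n - 2)*(n^3 - 7*n^2 + 10*n) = (n - 3)*(n - 2)^2*(n^2 - 5*n) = n*(n - 3)*(n - 2)^2*(n - 5)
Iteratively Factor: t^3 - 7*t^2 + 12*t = (t - 3)*(t^2 - 4*t) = (t - 4)*(t - 3)*(t)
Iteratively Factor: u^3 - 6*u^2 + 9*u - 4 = (u - 1)*(u^2 - 5*u + 4) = (u - 1)^2*(u - 4)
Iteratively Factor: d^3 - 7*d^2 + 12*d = (d - 4)*(d^2 - 3*d) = d*(d - 4)*(d - 3)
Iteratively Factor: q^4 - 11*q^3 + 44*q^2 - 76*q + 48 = (q - 2)*(q^3 - 9*q^2 + 26*q - 24) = (q - 4)*(q - 2)*(q^2 - 5*q + 6) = (q - 4)*(q - 2)^2*(q - 3)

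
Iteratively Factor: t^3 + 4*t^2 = (t)*(t^2 + 4*t) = t*(t + 4)*(t)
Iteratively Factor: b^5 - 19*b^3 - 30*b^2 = (b + 3)*(b^4 - 3*b^3 - 10*b^2) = (b + 2)*(b + 3)*(b^3 - 5*b^2) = (b - 5)*(b + 2)*(b + 3)*(b^2) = b*(b - 5)*(b + 2)*(b + 3)*(b)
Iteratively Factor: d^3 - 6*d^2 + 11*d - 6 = (d - 2)*(d^2 - 4*d + 3) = (d - 2)*(d - 1)*(d - 3)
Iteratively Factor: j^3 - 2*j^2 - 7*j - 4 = (j + 1)*(j^2 - 3*j - 4) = (j + 1)^2*(j - 4)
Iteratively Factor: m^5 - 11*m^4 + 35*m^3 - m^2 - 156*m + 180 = (m - 5)*(m^4 - 6*m^3 + 5*m^2 + 24*m - 36) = (m - 5)*(m - 3)*(m^3 - 3*m^2 - 4*m + 12) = (m - 5)*(m - 3)*(m + 2)*(m^2 - 5*m + 6) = (m - 5)*(m - 3)*(m - 2)*(m + 2)*(m - 3)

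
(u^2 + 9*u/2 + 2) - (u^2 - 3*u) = 15*u/2 + 2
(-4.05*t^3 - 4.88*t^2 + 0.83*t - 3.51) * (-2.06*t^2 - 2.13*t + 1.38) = 8.343*t^5 + 18.6793*t^4 + 3.0956*t^3 - 1.2717*t^2 + 8.6217*t - 4.8438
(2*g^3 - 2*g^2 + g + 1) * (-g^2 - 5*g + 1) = -2*g^5 - 8*g^4 + 11*g^3 - 8*g^2 - 4*g + 1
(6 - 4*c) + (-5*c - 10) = -9*c - 4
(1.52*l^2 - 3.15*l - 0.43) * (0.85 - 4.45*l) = -6.764*l^3 + 15.3095*l^2 - 0.764*l - 0.3655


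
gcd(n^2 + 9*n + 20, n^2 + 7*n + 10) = n + 5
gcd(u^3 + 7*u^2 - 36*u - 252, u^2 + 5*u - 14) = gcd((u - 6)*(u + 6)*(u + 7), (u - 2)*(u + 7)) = u + 7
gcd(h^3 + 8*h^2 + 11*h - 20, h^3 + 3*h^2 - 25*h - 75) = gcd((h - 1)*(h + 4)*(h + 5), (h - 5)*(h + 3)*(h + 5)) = h + 5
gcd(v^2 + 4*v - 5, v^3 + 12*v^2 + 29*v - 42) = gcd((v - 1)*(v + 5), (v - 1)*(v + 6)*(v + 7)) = v - 1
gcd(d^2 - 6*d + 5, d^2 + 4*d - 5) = d - 1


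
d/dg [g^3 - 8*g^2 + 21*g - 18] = 3*g^2 - 16*g + 21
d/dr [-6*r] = -6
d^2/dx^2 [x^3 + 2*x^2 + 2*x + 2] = 6*x + 4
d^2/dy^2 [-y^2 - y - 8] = -2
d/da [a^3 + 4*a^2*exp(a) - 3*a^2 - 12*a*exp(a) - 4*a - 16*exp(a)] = 4*a^2*exp(a) + 3*a^2 - 4*a*exp(a) - 6*a - 28*exp(a) - 4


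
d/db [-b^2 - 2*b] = -2*b - 2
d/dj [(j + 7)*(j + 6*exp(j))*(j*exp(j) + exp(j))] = (j^3 + 12*j^2*exp(j) + 11*j^2 + 108*j*exp(j) + 23*j + 132*exp(j) + 7)*exp(j)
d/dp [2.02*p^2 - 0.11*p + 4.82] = 4.04*p - 0.11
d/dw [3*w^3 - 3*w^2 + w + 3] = 9*w^2 - 6*w + 1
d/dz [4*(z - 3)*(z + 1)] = 8*z - 8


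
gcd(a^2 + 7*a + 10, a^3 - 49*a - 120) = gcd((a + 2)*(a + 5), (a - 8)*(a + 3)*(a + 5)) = a + 5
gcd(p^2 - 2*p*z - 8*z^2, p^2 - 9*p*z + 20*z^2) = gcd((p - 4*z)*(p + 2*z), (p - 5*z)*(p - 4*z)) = -p + 4*z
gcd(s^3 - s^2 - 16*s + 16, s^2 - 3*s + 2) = s - 1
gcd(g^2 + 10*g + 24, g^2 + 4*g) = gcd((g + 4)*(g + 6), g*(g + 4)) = g + 4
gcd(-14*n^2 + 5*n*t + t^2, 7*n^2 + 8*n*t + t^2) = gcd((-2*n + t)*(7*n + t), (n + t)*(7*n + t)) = 7*n + t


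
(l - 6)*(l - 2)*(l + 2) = l^3 - 6*l^2 - 4*l + 24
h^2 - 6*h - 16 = (h - 8)*(h + 2)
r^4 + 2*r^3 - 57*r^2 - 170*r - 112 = (r - 8)*(r + 1)*(r + 2)*(r + 7)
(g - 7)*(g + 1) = g^2 - 6*g - 7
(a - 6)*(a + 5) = a^2 - a - 30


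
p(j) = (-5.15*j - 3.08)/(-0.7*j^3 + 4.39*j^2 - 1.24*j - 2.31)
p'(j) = (-5.15*j - 3.08)*(2.1*j^2 - 8.78*j + 1.24)/(-0.7*j^3 + 4.39*j^2 - 1.24*j - 2.31)^2 - 5.15/(-0.7*j^3 + 4.39*j^2 - 1.24*j - 2.31)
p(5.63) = -6.49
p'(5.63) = -25.18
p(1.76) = -2.30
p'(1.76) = 2.37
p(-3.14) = 0.20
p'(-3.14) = 0.07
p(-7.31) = 0.07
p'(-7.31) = 0.01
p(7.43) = 0.73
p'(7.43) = -0.59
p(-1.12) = 0.48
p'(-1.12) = 0.26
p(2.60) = -1.39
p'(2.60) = 0.43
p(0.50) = 2.95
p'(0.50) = 6.71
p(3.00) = -1.27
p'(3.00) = 0.19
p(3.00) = -1.27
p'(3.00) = 0.19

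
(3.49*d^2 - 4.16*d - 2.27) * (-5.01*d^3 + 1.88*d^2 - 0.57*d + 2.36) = -17.4849*d^5 + 27.4028*d^4 + 1.5626*d^3 + 6.34*d^2 - 8.5237*d - 5.3572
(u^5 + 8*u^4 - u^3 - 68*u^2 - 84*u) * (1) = u^5 + 8*u^4 - u^3 - 68*u^2 - 84*u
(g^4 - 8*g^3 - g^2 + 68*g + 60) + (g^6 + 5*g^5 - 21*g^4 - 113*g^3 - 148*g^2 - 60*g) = g^6 + 5*g^5 - 20*g^4 - 121*g^3 - 149*g^2 + 8*g + 60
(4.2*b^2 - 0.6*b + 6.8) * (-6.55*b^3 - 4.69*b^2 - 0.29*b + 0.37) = -27.51*b^5 - 15.768*b^4 - 42.944*b^3 - 30.164*b^2 - 2.194*b + 2.516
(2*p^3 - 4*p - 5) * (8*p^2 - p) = 16*p^5 - 2*p^4 - 32*p^3 - 36*p^2 + 5*p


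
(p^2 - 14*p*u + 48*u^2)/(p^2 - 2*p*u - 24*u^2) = (p - 8*u)/(p + 4*u)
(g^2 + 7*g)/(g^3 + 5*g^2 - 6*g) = (g + 7)/(g^2 + 5*g - 6)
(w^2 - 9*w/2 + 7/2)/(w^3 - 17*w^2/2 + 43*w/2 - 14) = 1/(w - 4)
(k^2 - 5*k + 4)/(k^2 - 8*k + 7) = (k - 4)/(k - 7)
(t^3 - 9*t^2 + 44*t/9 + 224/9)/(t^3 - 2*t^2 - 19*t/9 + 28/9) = (t - 8)/(t - 1)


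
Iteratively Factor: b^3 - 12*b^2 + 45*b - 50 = (b - 2)*(b^2 - 10*b + 25) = (b - 5)*(b - 2)*(b - 5)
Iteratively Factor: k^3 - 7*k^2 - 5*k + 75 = (k - 5)*(k^2 - 2*k - 15) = (k - 5)^2*(k + 3)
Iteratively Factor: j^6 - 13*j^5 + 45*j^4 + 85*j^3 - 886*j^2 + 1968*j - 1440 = (j - 2)*(j^5 - 11*j^4 + 23*j^3 + 131*j^2 - 624*j + 720) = (j - 3)*(j - 2)*(j^4 - 8*j^3 - j^2 + 128*j - 240) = (j - 4)*(j - 3)*(j - 2)*(j^3 - 4*j^2 - 17*j + 60) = (j - 4)*(j - 3)^2*(j - 2)*(j^2 - j - 20) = (j - 5)*(j - 4)*(j - 3)^2*(j - 2)*(j + 4)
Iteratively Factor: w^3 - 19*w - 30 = (w + 2)*(w^2 - 2*w - 15) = (w - 5)*(w + 2)*(w + 3)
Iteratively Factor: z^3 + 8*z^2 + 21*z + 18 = (z + 3)*(z^2 + 5*z + 6) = (z + 3)^2*(z + 2)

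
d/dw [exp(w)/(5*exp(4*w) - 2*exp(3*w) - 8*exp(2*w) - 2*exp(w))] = (-15*exp(2*w) + 4*exp(w) + 8)*exp(w)/(-5*exp(3*w) + 2*exp(2*w) + 8*exp(w) + 2)^2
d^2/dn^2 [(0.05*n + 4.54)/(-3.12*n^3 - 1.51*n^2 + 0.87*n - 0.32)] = (-2.92032*n^5 - 531.743472*n^4 - 342.721018*n^3 + 12.429372*n^2 + 63.126564*n - 2.513036)/(30.371328*n^9 + 44.096832*n^8 - 4.065048*n^7 - 11.804489*n^6 + 10.179027*n^5 + 0.406005*n^4 - 2.222343*n^3 + 1.190496*n^2 - 0.267264*n + 0.032768)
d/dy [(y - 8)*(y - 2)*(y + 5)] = 3*y^2 - 10*y - 34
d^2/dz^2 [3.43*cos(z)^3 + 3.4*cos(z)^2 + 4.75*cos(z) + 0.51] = -7.3225*cos(z) - 6.8*cos(2*z) - 7.7175*cos(3*z)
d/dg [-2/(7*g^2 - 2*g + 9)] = 4*(7*g - 1)/(7*g^2 - 2*g + 9)^2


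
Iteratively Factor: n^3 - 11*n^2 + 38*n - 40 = (n - 4)*(n^2 - 7*n + 10) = (n - 4)*(n - 2)*(n - 5)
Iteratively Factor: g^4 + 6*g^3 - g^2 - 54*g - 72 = (g + 2)*(g^3 + 4*g^2 - 9*g - 36) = (g - 3)*(g + 2)*(g^2 + 7*g + 12) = (g - 3)*(g + 2)*(g + 3)*(g + 4)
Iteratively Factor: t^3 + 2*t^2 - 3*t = (t - 1)*(t^2 + 3*t) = t*(t - 1)*(t + 3)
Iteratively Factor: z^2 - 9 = (z + 3)*(z - 3)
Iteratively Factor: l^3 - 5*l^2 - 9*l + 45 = (l - 5)*(l^2 - 9) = (l - 5)*(l + 3)*(l - 3)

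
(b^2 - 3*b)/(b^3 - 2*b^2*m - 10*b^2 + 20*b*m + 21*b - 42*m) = b/(b^2 - 2*b*m - 7*b + 14*m)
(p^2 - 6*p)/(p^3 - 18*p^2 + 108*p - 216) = p/(p^2 - 12*p + 36)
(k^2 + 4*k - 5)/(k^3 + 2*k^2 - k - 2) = (k + 5)/(k^2 + 3*k + 2)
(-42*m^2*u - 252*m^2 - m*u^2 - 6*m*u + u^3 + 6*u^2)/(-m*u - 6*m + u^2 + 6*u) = (-42*m^2 - m*u + u^2)/(-m + u)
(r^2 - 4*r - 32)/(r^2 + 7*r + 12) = (r - 8)/(r + 3)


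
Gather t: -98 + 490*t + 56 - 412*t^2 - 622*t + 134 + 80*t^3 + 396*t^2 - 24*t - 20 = 80*t^3 - 16*t^2 - 156*t + 72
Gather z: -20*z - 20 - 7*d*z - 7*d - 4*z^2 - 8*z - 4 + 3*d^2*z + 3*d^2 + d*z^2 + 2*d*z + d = 3*d^2 - 6*d + z^2*(d - 4) + z*(3*d^2 - 5*d - 28) - 24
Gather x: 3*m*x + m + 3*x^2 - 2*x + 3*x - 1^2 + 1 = m + 3*x^2 + x*(3*m + 1)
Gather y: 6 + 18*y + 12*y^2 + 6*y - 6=12*y^2 + 24*y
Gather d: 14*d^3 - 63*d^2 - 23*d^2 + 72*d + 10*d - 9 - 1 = 14*d^3 - 86*d^2 + 82*d - 10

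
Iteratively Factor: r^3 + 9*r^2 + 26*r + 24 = (r + 3)*(r^2 + 6*r + 8) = (r + 2)*(r + 3)*(r + 4)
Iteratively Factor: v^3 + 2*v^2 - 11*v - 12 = (v + 4)*(v^2 - 2*v - 3) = (v - 3)*(v + 4)*(v + 1)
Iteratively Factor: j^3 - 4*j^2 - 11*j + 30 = (j + 3)*(j^2 - 7*j + 10) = (j - 5)*(j + 3)*(j - 2)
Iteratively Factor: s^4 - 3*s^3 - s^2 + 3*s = (s + 1)*(s^3 - 4*s^2 + 3*s) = (s - 1)*(s + 1)*(s^2 - 3*s) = (s - 3)*(s - 1)*(s + 1)*(s)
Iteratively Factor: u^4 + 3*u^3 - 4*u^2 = (u)*(u^3 + 3*u^2 - 4*u) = u^2*(u^2 + 3*u - 4) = u^2*(u - 1)*(u + 4)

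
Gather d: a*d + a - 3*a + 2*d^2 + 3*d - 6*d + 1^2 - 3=-2*a + 2*d^2 + d*(a - 3) - 2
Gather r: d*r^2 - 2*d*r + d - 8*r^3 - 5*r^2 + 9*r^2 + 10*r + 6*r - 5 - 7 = d - 8*r^3 + r^2*(d + 4) + r*(16 - 2*d) - 12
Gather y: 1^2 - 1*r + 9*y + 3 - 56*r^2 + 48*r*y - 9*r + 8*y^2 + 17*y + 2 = -56*r^2 - 10*r + 8*y^2 + y*(48*r + 26) + 6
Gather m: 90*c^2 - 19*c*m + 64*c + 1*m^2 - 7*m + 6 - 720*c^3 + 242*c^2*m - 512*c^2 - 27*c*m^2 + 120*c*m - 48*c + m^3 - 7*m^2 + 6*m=-720*c^3 - 422*c^2 + 16*c + m^3 + m^2*(-27*c - 6) + m*(242*c^2 + 101*c - 1) + 6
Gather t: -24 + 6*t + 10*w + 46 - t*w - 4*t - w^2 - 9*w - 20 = t*(2 - w) - w^2 + w + 2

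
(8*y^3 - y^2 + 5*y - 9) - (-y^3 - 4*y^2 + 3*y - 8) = 9*y^3 + 3*y^2 + 2*y - 1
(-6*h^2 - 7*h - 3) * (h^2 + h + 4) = -6*h^4 - 13*h^3 - 34*h^2 - 31*h - 12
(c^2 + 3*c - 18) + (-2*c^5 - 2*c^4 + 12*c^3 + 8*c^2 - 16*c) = -2*c^5 - 2*c^4 + 12*c^3 + 9*c^2 - 13*c - 18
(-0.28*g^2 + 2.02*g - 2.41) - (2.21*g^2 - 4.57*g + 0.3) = -2.49*g^2 + 6.59*g - 2.71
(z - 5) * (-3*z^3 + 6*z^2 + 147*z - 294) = -3*z^4 + 21*z^3 + 117*z^2 - 1029*z + 1470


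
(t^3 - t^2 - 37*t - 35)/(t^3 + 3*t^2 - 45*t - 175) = (t + 1)/(t + 5)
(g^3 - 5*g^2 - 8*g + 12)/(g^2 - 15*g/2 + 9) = 2*(g^2 + g - 2)/(2*g - 3)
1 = 1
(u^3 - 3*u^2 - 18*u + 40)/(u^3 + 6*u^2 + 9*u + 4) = (u^2 - 7*u + 10)/(u^2 + 2*u + 1)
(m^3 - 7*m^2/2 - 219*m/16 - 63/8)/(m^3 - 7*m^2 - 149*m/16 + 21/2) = (4*m^2 - 21*m - 18)/(4*m^2 - 35*m + 24)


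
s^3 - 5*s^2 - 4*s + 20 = (s - 5)*(s - 2)*(s + 2)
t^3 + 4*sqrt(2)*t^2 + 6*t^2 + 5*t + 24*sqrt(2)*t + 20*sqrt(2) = (t + 1)*(t + 5)*(t + 4*sqrt(2))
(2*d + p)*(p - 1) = 2*d*p - 2*d + p^2 - p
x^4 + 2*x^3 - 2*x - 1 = (x - 1)*(x + 1)^3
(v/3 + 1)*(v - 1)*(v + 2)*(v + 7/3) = v^4/3 + 19*v^3/9 + 31*v^2/9 - 11*v/9 - 14/3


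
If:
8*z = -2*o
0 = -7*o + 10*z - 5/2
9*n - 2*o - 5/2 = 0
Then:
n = 25/114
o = -5/19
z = 5/76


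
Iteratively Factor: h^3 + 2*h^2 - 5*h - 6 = (h - 2)*(h^2 + 4*h + 3) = (h - 2)*(h + 1)*(h + 3)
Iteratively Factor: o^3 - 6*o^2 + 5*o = (o)*(o^2 - 6*o + 5) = o*(o - 5)*(o - 1)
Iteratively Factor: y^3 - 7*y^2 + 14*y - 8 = (y - 2)*(y^2 - 5*y + 4) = (y - 2)*(y - 1)*(y - 4)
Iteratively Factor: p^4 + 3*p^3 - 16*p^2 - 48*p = (p + 4)*(p^3 - p^2 - 12*p) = p*(p + 4)*(p^2 - p - 12) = p*(p - 4)*(p + 4)*(p + 3)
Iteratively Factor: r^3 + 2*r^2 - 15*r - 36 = (r + 3)*(r^2 - r - 12) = (r - 4)*(r + 3)*(r + 3)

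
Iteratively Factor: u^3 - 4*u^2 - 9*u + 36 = (u - 4)*(u^2 - 9) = (u - 4)*(u + 3)*(u - 3)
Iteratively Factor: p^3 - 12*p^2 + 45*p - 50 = (p - 5)*(p^2 - 7*p + 10) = (p - 5)^2*(p - 2)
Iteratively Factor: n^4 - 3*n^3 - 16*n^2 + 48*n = (n + 4)*(n^3 - 7*n^2 + 12*n) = n*(n + 4)*(n^2 - 7*n + 12) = n*(n - 3)*(n + 4)*(n - 4)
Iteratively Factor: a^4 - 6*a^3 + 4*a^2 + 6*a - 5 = (a - 1)*(a^3 - 5*a^2 - a + 5) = (a - 5)*(a - 1)*(a^2 - 1) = (a - 5)*(a - 1)^2*(a + 1)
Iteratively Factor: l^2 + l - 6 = (l - 2)*(l + 3)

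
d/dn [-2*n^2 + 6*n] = 6 - 4*n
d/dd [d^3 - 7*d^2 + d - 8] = 3*d^2 - 14*d + 1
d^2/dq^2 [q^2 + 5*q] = 2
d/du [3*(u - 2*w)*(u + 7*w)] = 6*u + 15*w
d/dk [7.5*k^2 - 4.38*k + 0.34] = 15.0*k - 4.38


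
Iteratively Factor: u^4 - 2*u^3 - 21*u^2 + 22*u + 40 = (u - 5)*(u^3 + 3*u^2 - 6*u - 8) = (u - 5)*(u + 4)*(u^2 - u - 2) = (u - 5)*(u - 2)*(u + 4)*(u + 1)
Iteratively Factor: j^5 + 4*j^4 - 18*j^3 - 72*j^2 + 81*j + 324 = (j + 4)*(j^4 - 18*j^2 + 81) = (j + 3)*(j + 4)*(j^3 - 3*j^2 - 9*j + 27) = (j + 3)^2*(j + 4)*(j^2 - 6*j + 9) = (j - 3)*(j + 3)^2*(j + 4)*(j - 3)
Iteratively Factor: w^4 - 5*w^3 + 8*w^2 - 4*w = (w - 2)*(w^3 - 3*w^2 + 2*w) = (w - 2)*(w - 1)*(w^2 - 2*w) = w*(w - 2)*(w - 1)*(w - 2)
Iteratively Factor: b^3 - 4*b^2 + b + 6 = (b - 2)*(b^2 - 2*b - 3) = (b - 3)*(b - 2)*(b + 1)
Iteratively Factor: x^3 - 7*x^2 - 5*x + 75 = (x + 3)*(x^2 - 10*x + 25) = (x - 5)*(x + 3)*(x - 5)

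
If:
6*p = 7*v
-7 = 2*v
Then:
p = -49/12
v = -7/2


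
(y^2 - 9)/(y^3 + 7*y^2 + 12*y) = (y - 3)/(y*(y + 4))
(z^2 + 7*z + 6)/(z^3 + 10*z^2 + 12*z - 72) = (z + 1)/(z^2 + 4*z - 12)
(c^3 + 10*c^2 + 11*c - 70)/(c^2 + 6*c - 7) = (c^2 + 3*c - 10)/(c - 1)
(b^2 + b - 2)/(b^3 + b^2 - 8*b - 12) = (b - 1)/(b^2 - b - 6)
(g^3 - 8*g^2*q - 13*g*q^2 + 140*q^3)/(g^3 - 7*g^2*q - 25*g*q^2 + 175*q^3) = (g + 4*q)/(g + 5*q)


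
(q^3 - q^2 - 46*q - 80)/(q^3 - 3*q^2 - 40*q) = (q + 2)/q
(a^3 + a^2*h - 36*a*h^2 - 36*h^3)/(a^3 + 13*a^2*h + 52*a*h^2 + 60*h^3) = (a^2 - 5*a*h - 6*h^2)/(a^2 + 7*a*h + 10*h^2)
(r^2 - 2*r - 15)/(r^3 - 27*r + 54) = (r^2 - 2*r - 15)/(r^3 - 27*r + 54)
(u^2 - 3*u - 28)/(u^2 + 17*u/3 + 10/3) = 3*(u^2 - 3*u - 28)/(3*u^2 + 17*u + 10)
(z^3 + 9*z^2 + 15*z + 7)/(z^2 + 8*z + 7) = z + 1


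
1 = 1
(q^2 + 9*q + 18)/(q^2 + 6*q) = (q + 3)/q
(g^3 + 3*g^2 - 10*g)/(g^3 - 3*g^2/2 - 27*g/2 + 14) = 2*g*(g^2 + 3*g - 10)/(2*g^3 - 3*g^2 - 27*g + 28)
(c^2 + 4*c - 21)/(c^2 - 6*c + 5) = (c^2 + 4*c - 21)/(c^2 - 6*c + 5)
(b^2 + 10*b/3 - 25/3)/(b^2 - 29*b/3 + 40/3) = (b + 5)/(b - 8)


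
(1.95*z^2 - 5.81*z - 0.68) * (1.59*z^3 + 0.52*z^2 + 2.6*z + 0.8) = 3.1005*z^5 - 8.2239*z^4 + 0.9676*z^3 - 13.8996*z^2 - 6.416*z - 0.544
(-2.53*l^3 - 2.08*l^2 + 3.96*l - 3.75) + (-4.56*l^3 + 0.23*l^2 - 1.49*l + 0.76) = -7.09*l^3 - 1.85*l^2 + 2.47*l - 2.99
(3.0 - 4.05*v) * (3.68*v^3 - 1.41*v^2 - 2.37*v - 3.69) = -14.904*v^4 + 16.7505*v^3 + 5.3685*v^2 + 7.8345*v - 11.07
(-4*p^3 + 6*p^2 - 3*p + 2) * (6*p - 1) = -24*p^4 + 40*p^3 - 24*p^2 + 15*p - 2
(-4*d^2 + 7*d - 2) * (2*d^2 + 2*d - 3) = -8*d^4 + 6*d^3 + 22*d^2 - 25*d + 6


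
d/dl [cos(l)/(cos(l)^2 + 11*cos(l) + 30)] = (cos(l)^2 - 30)*sin(l)/((cos(l) + 5)^2*(cos(l) + 6)^2)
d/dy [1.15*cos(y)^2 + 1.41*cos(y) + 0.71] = -(2.3*cos(y) + 1.41)*sin(y)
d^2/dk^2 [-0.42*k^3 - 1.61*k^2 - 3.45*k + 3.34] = -2.52*k - 3.22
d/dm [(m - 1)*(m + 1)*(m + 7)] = 3*m^2 + 14*m - 1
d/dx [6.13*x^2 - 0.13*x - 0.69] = 12.26*x - 0.13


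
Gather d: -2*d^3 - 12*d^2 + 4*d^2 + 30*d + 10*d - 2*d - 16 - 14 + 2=-2*d^3 - 8*d^2 + 38*d - 28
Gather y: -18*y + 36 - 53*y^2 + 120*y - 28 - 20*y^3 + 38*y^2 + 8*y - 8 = -20*y^3 - 15*y^2 + 110*y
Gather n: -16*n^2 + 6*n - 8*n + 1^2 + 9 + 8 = -16*n^2 - 2*n + 18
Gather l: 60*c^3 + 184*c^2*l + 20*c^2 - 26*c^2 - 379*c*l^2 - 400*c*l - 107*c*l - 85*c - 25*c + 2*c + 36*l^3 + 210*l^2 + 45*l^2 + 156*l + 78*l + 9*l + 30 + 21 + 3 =60*c^3 - 6*c^2 - 108*c + 36*l^3 + l^2*(255 - 379*c) + l*(184*c^2 - 507*c + 243) + 54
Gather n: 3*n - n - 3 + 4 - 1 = 2*n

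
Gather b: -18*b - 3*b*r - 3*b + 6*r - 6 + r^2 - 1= b*(-3*r - 21) + r^2 + 6*r - 7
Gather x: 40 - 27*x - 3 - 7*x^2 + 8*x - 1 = -7*x^2 - 19*x + 36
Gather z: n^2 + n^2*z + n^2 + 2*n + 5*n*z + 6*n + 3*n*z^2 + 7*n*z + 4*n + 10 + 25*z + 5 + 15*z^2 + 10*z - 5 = 2*n^2 + 12*n + z^2*(3*n + 15) + z*(n^2 + 12*n + 35) + 10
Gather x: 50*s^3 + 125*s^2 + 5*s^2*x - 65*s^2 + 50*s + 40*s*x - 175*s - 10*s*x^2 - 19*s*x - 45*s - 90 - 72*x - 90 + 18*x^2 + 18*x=50*s^3 + 60*s^2 - 170*s + x^2*(18 - 10*s) + x*(5*s^2 + 21*s - 54) - 180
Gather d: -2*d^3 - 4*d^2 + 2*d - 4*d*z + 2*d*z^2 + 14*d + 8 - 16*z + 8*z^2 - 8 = -2*d^3 - 4*d^2 + d*(2*z^2 - 4*z + 16) + 8*z^2 - 16*z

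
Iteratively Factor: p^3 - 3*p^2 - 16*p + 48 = (p + 4)*(p^2 - 7*p + 12) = (p - 3)*(p + 4)*(p - 4)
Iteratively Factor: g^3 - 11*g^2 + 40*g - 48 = (g - 4)*(g^2 - 7*g + 12) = (g - 4)^2*(g - 3)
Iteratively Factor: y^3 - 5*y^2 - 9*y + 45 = (y - 5)*(y^2 - 9) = (y - 5)*(y + 3)*(y - 3)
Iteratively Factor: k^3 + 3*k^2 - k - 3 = (k + 3)*(k^2 - 1) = (k + 1)*(k + 3)*(k - 1)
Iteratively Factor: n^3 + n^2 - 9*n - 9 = (n + 1)*(n^2 - 9) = (n - 3)*(n + 1)*(n + 3)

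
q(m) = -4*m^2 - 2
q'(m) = -8*m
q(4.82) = -94.93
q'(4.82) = -38.56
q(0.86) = -4.96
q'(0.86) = -6.88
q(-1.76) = -14.39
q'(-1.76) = 14.08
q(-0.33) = -2.44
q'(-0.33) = 2.64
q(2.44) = -25.81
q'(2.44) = -19.52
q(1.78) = -14.67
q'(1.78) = -14.24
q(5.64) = -129.24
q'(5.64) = -45.12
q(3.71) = -57.06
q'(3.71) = -29.68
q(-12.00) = -578.00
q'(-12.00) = 96.00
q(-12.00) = -578.00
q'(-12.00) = 96.00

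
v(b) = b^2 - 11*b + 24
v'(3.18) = -4.64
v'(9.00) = 7.00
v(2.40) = 3.36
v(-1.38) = 41.08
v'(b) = 2*b - 11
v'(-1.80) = -14.60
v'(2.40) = -6.20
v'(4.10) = -2.80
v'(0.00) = -11.00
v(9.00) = 6.00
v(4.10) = -4.29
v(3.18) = -0.87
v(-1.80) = 47.04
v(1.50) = 9.75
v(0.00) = 24.00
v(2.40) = 3.36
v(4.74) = -5.67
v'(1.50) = -8.00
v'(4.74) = -1.52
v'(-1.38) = -13.76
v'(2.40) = -6.20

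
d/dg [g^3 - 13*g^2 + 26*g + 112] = 3*g^2 - 26*g + 26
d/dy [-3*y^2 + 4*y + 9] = 4 - 6*y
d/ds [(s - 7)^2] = 2*s - 14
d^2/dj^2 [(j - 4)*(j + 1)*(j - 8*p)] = 6*j - 16*p - 6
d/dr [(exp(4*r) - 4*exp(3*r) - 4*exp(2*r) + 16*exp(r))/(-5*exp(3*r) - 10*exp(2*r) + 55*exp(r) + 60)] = (-exp(6*r) - 4*exp(5*r) + 37*exp(4*r) - 8*exp(3*r) - 156*exp(2*r) - 96*exp(r) + 192)*exp(r)/(5*(exp(6*r) + 4*exp(5*r) - 18*exp(4*r) - 68*exp(3*r) + 73*exp(2*r) + 264*exp(r) + 144))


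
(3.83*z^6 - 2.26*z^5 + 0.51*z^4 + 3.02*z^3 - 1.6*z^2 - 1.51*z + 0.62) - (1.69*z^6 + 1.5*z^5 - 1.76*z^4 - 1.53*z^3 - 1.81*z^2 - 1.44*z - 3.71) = 2.14*z^6 - 3.76*z^5 + 2.27*z^4 + 4.55*z^3 + 0.21*z^2 - 0.0700000000000001*z + 4.33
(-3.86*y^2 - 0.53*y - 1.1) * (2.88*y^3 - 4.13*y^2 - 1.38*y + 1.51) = -11.1168*y^5 + 14.4154*y^4 + 4.3477*y^3 - 0.5542*y^2 + 0.7177*y - 1.661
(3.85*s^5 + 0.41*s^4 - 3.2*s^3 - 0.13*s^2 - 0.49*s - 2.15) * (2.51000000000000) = 9.6635*s^5 + 1.0291*s^4 - 8.032*s^3 - 0.3263*s^2 - 1.2299*s - 5.3965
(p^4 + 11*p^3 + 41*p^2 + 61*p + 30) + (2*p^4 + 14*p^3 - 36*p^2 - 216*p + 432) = 3*p^4 + 25*p^3 + 5*p^2 - 155*p + 462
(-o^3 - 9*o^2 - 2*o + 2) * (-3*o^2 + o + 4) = 3*o^5 + 26*o^4 - 7*o^3 - 44*o^2 - 6*o + 8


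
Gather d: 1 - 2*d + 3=4 - 2*d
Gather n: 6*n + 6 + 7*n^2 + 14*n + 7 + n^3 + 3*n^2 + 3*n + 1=n^3 + 10*n^2 + 23*n + 14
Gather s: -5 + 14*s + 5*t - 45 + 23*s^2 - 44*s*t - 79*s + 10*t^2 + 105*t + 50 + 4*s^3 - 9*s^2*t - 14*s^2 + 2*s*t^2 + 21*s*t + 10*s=4*s^3 + s^2*(9 - 9*t) + s*(2*t^2 - 23*t - 55) + 10*t^2 + 110*t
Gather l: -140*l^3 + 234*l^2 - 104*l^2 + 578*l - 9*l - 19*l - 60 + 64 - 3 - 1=-140*l^3 + 130*l^2 + 550*l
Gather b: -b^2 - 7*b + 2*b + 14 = -b^2 - 5*b + 14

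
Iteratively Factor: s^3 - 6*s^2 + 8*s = (s - 4)*(s^2 - 2*s) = (s - 4)*(s - 2)*(s)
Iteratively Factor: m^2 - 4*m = (m)*(m - 4)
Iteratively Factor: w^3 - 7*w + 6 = (w - 1)*(w^2 + w - 6) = (w - 1)*(w + 3)*(w - 2)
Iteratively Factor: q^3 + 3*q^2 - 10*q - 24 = (q + 2)*(q^2 + q - 12) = (q - 3)*(q + 2)*(q + 4)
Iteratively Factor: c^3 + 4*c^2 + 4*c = (c)*(c^2 + 4*c + 4) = c*(c + 2)*(c + 2)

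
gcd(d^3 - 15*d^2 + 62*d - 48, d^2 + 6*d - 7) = d - 1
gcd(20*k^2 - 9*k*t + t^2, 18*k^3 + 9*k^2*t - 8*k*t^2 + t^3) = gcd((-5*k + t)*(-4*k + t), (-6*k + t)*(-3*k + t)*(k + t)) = 1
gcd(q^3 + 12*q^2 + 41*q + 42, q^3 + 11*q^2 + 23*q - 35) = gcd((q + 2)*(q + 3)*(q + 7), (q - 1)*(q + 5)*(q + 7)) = q + 7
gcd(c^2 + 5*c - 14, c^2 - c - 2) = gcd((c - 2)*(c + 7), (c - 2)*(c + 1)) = c - 2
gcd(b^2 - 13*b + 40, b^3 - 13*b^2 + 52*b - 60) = b - 5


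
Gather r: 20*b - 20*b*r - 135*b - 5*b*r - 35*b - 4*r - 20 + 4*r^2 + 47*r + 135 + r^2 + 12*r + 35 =-150*b + 5*r^2 + r*(55 - 25*b) + 150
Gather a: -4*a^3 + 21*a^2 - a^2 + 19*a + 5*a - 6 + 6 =-4*a^3 + 20*a^2 + 24*a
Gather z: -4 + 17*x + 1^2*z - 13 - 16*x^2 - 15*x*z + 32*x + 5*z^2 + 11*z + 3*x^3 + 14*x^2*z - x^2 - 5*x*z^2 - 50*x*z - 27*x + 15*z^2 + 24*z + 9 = 3*x^3 - 17*x^2 + 22*x + z^2*(20 - 5*x) + z*(14*x^2 - 65*x + 36) - 8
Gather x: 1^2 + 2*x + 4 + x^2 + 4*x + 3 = x^2 + 6*x + 8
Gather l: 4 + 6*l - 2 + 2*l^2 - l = 2*l^2 + 5*l + 2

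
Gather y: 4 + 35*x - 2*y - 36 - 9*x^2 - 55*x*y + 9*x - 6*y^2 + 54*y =-9*x^2 + 44*x - 6*y^2 + y*(52 - 55*x) - 32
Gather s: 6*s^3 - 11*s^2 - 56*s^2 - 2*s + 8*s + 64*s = 6*s^3 - 67*s^2 + 70*s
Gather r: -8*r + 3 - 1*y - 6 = -8*r - y - 3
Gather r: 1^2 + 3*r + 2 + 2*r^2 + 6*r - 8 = 2*r^2 + 9*r - 5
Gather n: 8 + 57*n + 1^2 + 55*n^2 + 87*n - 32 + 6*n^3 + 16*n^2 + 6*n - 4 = 6*n^3 + 71*n^2 + 150*n - 27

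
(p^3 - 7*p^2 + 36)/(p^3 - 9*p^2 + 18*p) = (p + 2)/p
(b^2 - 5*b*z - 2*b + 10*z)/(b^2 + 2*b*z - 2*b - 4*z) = (b - 5*z)/(b + 2*z)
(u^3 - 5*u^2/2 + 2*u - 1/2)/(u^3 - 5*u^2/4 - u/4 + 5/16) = 8*(u^2 - 2*u + 1)/(8*u^2 - 6*u - 5)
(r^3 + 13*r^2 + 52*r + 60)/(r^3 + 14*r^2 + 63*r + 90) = (r + 2)/(r + 3)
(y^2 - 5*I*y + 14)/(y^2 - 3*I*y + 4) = (y^2 - 5*I*y + 14)/(y^2 - 3*I*y + 4)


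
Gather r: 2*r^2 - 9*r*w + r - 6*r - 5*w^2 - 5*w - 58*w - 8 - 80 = 2*r^2 + r*(-9*w - 5) - 5*w^2 - 63*w - 88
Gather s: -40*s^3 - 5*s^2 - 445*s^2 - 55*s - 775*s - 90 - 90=-40*s^3 - 450*s^2 - 830*s - 180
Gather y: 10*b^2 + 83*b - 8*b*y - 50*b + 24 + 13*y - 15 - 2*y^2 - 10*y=10*b^2 + 33*b - 2*y^2 + y*(3 - 8*b) + 9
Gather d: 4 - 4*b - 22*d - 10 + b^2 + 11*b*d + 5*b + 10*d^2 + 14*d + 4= b^2 + b + 10*d^2 + d*(11*b - 8) - 2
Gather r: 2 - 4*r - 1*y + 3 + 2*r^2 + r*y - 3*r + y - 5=2*r^2 + r*(y - 7)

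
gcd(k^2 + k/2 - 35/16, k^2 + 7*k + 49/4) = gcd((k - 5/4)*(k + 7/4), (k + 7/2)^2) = 1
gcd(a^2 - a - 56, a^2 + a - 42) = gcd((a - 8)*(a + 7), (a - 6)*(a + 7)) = a + 7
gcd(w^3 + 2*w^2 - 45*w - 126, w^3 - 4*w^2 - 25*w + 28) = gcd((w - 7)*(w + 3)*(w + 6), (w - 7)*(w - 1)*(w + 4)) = w - 7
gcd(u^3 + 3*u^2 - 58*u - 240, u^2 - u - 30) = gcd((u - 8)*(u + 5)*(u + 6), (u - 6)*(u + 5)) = u + 5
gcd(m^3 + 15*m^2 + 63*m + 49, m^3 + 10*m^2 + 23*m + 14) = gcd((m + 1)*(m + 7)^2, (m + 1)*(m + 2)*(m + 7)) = m^2 + 8*m + 7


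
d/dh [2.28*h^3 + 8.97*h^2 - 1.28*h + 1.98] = 6.84*h^2 + 17.94*h - 1.28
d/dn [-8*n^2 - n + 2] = -16*n - 1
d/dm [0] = 0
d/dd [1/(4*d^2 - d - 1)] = (1 - 8*d)/(-4*d^2 + d + 1)^2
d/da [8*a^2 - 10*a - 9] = 16*a - 10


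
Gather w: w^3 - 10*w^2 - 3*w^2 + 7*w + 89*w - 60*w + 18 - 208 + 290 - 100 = w^3 - 13*w^2 + 36*w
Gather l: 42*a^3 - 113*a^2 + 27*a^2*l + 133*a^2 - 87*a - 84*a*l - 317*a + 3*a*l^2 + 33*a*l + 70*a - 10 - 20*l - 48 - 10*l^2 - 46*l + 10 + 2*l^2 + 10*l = 42*a^3 + 20*a^2 - 334*a + l^2*(3*a - 8) + l*(27*a^2 - 51*a - 56) - 48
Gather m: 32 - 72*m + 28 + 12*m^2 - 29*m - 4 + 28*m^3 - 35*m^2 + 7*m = 28*m^3 - 23*m^2 - 94*m + 56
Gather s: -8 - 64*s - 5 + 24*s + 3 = -40*s - 10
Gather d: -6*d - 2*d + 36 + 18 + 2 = 56 - 8*d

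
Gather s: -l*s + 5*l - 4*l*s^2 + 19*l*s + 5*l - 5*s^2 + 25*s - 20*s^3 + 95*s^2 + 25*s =10*l - 20*s^3 + s^2*(90 - 4*l) + s*(18*l + 50)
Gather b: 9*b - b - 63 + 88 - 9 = 8*b + 16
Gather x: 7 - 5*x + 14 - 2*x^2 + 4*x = -2*x^2 - x + 21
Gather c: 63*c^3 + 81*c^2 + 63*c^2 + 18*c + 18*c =63*c^3 + 144*c^2 + 36*c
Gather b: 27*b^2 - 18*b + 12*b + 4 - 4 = 27*b^2 - 6*b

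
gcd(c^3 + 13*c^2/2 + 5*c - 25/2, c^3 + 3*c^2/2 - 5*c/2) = c^2 + 3*c/2 - 5/2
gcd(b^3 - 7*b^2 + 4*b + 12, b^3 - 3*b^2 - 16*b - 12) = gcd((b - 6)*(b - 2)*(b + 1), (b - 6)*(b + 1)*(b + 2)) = b^2 - 5*b - 6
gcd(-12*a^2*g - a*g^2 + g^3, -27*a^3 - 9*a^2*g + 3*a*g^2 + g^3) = 3*a + g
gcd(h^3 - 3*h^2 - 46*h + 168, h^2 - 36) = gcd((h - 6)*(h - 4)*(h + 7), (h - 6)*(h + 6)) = h - 6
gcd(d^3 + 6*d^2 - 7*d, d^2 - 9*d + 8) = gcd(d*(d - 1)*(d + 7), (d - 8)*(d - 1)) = d - 1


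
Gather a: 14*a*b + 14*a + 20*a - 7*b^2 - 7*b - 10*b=a*(14*b + 34) - 7*b^2 - 17*b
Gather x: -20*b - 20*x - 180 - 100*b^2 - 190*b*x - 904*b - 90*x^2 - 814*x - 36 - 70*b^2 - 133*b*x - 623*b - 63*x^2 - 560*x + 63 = -170*b^2 - 1547*b - 153*x^2 + x*(-323*b - 1394) - 153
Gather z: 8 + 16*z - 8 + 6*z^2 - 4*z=6*z^2 + 12*z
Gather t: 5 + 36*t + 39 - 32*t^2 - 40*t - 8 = -32*t^2 - 4*t + 36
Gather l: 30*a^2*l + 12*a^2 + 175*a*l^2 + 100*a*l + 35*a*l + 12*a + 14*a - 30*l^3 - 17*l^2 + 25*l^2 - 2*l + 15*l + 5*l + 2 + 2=12*a^2 + 26*a - 30*l^3 + l^2*(175*a + 8) + l*(30*a^2 + 135*a + 18) + 4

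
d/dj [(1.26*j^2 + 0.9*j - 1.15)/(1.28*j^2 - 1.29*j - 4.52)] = (-2.7774*j^2 - 8.4464*j - 5.5515)/(1.6384*j^4 - 3.3024*j^3 - 9.9071*j^2 + 11.6616*j + 20.4304)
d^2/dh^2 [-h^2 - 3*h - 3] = -2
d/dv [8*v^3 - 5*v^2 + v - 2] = 24*v^2 - 10*v + 1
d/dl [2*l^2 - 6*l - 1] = 4*l - 6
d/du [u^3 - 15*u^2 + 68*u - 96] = 3*u^2 - 30*u + 68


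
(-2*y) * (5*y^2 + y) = -10*y^3 - 2*y^2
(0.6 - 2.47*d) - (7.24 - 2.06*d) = -0.41*d - 6.64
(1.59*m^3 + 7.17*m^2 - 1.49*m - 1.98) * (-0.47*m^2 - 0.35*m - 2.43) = -0.7473*m^5 - 3.9264*m^4 - 5.6729*m^3 - 15.971*m^2 + 4.3137*m + 4.8114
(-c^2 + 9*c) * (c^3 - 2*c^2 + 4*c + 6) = -c^5 + 11*c^4 - 22*c^3 + 30*c^2 + 54*c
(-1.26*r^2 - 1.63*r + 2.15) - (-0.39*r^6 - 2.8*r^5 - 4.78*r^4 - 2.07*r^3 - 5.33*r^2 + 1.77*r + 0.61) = 0.39*r^6 + 2.8*r^5 + 4.78*r^4 + 2.07*r^3 + 4.07*r^2 - 3.4*r + 1.54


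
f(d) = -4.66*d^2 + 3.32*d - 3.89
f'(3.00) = -24.64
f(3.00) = -35.87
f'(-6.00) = 59.24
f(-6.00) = -191.57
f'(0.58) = -2.09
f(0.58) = -3.53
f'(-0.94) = 12.08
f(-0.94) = -11.13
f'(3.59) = -30.14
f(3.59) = -52.03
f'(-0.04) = 3.69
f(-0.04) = -4.03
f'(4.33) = -37.04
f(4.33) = -76.88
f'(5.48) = -47.75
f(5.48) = -125.64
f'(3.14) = -25.94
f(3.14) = -39.41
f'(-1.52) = 17.49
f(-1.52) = -19.70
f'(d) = 3.32 - 9.32*d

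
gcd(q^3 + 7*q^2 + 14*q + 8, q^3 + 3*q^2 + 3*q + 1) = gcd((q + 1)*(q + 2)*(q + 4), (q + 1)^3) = q + 1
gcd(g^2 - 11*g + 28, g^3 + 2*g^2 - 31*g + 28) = g - 4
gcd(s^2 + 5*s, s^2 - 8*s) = s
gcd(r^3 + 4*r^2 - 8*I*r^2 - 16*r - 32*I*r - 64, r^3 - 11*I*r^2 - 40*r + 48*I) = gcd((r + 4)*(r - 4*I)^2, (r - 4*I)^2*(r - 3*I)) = r^2 - 8*I*r - 16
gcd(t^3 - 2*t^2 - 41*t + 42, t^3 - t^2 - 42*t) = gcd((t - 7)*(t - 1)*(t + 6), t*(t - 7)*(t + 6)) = t^2 - t - 42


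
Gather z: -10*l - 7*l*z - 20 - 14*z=-10*l + z*(-7*l - 14) - 20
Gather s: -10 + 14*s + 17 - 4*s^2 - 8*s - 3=-4*s^2 + 6*s + 4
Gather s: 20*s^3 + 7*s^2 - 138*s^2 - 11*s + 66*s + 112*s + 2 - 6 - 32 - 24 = 20*s^3 - 131*s^2 + 167*s - 60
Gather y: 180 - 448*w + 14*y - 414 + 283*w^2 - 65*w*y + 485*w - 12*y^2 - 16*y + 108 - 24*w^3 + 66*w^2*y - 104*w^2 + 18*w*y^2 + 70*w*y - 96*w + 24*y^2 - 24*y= -24*w^3 + 179*w^2 - 59*w + y^2*(18*w + 12) + y*(66*w^2 + 5*w - 26) - 126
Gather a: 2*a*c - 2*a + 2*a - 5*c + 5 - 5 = 2*a*c - 5*c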